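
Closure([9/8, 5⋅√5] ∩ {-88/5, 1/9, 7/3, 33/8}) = {7/3, 33/8}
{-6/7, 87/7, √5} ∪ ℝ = ℝ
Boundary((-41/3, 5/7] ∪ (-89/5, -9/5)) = {-89/5, 5/7}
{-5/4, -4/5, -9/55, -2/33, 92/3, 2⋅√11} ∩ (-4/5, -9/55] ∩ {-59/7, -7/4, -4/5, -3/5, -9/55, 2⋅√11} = {-9/55}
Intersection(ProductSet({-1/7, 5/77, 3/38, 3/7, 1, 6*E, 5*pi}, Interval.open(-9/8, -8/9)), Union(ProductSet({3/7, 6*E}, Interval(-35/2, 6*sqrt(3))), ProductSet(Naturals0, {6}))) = ProductSet({3/7, 6*E}, Interval.open(-9/8, -8/9))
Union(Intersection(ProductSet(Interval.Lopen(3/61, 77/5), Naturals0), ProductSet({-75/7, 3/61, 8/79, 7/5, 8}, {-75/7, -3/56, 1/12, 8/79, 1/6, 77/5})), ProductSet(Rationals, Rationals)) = ProductSet(Rationals, Rationals)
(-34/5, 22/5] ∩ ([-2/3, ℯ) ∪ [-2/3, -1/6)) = [-2/3, ℯ)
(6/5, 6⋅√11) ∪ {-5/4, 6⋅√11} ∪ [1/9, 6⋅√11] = {-5/4} ∪ [1/9, 6⋅√11]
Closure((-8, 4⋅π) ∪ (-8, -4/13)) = [-8, 4⋅π]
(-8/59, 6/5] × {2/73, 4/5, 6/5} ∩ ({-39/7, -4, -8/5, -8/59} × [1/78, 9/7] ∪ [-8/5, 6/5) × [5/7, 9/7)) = (-8/59, 6/5) × {4/5, 6/5}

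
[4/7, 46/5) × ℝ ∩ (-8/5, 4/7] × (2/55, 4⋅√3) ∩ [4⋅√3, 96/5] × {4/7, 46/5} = ∅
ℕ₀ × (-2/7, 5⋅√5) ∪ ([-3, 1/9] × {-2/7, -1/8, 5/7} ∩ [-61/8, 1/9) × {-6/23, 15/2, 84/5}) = ℕ₀ × (-2/7, 5⋅√5)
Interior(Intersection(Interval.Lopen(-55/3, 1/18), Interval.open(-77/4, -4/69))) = Interval.open(-55/3, -4/69)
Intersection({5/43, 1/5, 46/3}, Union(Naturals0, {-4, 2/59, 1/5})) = {1/5}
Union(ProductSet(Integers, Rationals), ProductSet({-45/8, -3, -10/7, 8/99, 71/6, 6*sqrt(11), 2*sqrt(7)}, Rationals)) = ProductSet(Union({-45/8, -10/7, 8/99, 71/6, 6*sqrt(11), 2*sqrt(7)}, Integers), Rationals)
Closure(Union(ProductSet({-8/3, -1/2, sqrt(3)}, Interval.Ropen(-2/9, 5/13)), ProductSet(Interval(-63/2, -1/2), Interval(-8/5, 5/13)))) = Union(ProductSet({-8/3, -1/2, sqrt(3)}, Interval(-2/9, 5/13)), ProductSet(Interval(-63/2, -1/2), Interval(-8/5, 5/13)))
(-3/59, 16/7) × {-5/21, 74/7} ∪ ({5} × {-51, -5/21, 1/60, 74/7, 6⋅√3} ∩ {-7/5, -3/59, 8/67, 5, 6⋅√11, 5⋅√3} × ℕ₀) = (-3/59, 16/7) × {-5/21, 74/7}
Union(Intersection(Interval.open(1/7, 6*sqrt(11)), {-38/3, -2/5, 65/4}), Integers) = Union({65/4}, Integers)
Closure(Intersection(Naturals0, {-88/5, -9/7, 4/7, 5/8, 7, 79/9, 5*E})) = {7}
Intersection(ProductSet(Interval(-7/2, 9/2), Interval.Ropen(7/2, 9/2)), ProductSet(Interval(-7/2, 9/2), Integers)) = ProductSet(Interval(-7/2, 9/2), Range(4, 5, 1))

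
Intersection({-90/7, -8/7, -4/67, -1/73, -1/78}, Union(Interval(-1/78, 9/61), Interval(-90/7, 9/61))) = {-90/7, -8/7, -4/67, -1/73, -1/78}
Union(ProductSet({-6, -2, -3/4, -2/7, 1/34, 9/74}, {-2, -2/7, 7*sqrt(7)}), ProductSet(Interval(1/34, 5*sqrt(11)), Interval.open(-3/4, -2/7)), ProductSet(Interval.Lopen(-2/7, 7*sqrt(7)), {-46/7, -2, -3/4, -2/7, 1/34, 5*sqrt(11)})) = Union(ProductSet({-6, -2, -3/4, -2/7, 1/34, 9/74}, {-2, -2/7, 7*sqrt(7)}), ProductSet(Interval.Lopen(-2/7, 7*sqrt(7)), {-46/7, -2, -3/4, -2/7, 1/34, 5*sqrt(11)}), ProductSet(Interval(1/34, 5*sqrt(11)), Interval.open(-3/4, -2/7)))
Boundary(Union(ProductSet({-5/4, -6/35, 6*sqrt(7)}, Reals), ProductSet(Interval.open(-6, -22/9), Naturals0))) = Union(ProductSet({-5/4, -6/35, 6*sqrt(7)}, Reals), ProductSet(Interval(-6, -22/9), Naturals0))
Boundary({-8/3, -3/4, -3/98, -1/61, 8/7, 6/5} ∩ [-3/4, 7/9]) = {-3/4, -3/98, -1/61}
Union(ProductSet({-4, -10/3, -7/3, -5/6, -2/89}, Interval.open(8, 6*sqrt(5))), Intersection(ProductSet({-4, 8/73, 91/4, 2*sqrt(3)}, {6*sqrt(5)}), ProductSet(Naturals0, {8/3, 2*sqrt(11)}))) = ProductSet({-4, -10/3, -7/3, -5/6, -2/89}, Interval.open(8, 6*sqrt(5)))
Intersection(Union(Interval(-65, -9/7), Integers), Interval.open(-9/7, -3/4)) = Range(-1, 0, 1)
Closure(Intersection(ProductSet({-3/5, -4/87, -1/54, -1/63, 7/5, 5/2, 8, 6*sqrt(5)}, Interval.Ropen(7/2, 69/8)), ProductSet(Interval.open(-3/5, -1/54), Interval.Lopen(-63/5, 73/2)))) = ProductSet({-4/87}, Interval(7/2, 69/8))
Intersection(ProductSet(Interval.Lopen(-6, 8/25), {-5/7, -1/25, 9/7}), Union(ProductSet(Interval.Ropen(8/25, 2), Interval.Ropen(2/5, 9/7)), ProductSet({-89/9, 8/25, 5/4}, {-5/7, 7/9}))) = ProductSet({8/25}, {-5/7})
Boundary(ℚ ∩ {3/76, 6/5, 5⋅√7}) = {3/76, 6/5}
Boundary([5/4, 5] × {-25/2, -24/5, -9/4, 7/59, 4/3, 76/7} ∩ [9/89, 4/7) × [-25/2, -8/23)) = ∅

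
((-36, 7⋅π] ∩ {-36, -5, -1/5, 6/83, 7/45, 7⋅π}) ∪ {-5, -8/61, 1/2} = {-5, -1/5, -8/61, 6/83, 7/45, 1/2, 7⋅π}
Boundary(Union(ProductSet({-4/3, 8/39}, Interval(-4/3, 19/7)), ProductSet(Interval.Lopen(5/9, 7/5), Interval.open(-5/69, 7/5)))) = Union(ProductSet({-4/3, 8/39}, Interval(-4/3, 19/7)), ProductSet({5/9, 7/5}, Interval(-5/69, 7/5)), ProductSet(Interval(5/9, 7/5), {-5/69, 7/5}))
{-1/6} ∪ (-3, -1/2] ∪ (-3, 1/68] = (-3, 1/68]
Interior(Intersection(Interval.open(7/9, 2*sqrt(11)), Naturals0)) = EmptySet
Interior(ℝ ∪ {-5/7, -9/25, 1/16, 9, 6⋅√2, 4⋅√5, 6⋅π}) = ℝ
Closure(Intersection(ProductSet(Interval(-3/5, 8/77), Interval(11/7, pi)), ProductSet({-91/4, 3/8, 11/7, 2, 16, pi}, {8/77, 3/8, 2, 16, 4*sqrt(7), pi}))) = EmptySet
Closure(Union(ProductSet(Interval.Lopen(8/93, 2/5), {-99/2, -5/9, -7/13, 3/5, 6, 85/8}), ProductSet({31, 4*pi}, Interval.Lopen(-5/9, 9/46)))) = Union(ProductSet({31, 4*pi}, Interval(-5/9, 9/46)), ProductSet(Interval(8/93, 2/5), {-99/2, -5/9, -7/13, 3/5, 6, 85/8}))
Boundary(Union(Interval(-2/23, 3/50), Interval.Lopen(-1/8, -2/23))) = {-1/8, 3/50}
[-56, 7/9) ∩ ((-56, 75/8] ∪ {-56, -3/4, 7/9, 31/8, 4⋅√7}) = [-56, 7/9)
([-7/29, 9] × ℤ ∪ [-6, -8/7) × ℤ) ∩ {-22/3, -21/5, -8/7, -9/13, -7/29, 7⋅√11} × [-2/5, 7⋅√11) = {-21/5, -7/29} × {0, 1, …, 23}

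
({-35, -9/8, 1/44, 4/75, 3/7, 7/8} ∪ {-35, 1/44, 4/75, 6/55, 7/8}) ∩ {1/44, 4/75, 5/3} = {1/44, 4/75}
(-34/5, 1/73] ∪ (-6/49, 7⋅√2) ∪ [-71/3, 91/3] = [-71/3, 91/3]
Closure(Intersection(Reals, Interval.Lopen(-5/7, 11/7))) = Interval(-5/7, 11/7)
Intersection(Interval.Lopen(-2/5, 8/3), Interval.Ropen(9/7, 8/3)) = Interval.Ropen(9/7, 8/3)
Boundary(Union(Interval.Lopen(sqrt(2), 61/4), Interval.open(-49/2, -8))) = {-49/2, -8, 61/4, sqrt(2)}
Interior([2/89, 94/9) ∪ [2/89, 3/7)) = (2/89, 94/9)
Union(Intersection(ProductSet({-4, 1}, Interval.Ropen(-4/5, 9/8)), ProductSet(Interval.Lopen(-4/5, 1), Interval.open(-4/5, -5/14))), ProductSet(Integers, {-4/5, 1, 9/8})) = Union(ProductSet({1}, Interval.open(-4/5, -5/14)), ProductSet(Integers, {-4/5, 1, 9/8}))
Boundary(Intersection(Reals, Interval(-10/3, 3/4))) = {-10/3, 3/4}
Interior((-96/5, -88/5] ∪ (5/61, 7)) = (-96/5, -88/5) ∪ (5/61, 7)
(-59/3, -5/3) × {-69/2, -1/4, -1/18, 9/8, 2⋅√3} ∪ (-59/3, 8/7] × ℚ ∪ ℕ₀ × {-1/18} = (ℕ₀ × {-1/18}) ∪ ((-59/3, 8/7] × ℚ) ∪ ((-59/3, -5/3) × {-69/2, -1/4, -1/18, 9/8, 2⋅√3})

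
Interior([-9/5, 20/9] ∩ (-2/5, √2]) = (-2/5, √2)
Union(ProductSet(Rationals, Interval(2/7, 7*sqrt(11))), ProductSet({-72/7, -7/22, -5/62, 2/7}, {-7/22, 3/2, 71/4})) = Union(ProductSet({-72/7, -7/22, -5/62, 2/7}, {-7/22, 3/2, 71/4}), ProductSet(Rationals, Interval(2/7, 7*sqrt(11))))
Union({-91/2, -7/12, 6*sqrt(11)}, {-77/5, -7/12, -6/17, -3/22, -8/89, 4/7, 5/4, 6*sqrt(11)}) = {-91/2, -77/5, -7/12, -6/17, -3/22, -8/89, 4/7, 5/4, 6*sqrt(11)}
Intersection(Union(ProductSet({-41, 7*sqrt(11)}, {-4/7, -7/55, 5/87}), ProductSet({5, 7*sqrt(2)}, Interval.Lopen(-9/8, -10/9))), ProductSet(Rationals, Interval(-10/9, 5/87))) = Union(ProductSet({-41}, {-4/7, -7/55, 5/87}), ProductSet({5}, {-10/9}))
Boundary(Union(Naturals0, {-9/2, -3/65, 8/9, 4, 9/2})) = Union({-9/2, -3/65, 8/9, 9/2}, Naturals0)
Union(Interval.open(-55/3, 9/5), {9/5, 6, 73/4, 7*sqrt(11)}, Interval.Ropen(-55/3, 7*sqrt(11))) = Interval(-55/3, 7*sqrt(11))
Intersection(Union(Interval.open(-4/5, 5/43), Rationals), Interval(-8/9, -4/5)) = Intersection(Interval(-8/9, -4/5), Rationals)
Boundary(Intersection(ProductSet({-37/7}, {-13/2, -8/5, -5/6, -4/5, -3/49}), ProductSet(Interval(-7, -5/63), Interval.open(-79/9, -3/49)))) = ProductSet({-37/7}, {-13/2, -8/5, -5/6, -4/5})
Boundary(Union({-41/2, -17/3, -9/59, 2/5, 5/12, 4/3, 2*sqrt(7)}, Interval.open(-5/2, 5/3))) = {-41/2, -17/3, -5/2, 5/3, 2*sqrt(7)}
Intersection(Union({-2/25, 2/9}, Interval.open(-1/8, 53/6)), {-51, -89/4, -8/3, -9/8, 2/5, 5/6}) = {2/5, 5/6}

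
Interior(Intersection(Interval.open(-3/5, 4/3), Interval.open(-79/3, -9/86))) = Interval.open(-3/5, -9/86)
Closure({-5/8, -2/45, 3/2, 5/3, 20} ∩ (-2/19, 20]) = {-2/45, 3/2, 5/3, 20}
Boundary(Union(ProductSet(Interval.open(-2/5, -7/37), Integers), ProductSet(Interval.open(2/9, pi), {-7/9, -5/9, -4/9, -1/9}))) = Union(ProductSet(Interval(-2/5, -7/37), Integers), ProductSet(Interval(2/9, pi), {-7/9, -5/9, -4/9, -1/9}))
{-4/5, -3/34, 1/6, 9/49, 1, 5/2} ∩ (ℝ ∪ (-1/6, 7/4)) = {-4/5, -3/34, 1/6, 9/49, 1, 5/2}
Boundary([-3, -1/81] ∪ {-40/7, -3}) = {-40/7, -3, -1/81}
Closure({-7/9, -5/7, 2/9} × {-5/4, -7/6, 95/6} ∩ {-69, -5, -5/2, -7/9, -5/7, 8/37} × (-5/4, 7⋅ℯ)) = {-7/9, -5/7} × {-7/6, 95/6}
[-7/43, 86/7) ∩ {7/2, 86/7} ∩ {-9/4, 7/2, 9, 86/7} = {7/2}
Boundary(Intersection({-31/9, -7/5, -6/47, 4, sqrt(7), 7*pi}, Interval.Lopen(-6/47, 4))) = {4, sqrt(7)}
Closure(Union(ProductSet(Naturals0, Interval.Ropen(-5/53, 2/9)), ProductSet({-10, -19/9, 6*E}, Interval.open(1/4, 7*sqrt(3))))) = Union(ProductSet({-10, -19/9, 6*E}, Interval(1/4, 7*sqrt(3))), ProductSet(Naturals0, Interval(-5/53, 2/9)))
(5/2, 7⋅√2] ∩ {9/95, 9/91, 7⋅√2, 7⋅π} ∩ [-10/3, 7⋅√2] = {7⋅√2}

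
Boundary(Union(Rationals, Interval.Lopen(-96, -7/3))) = Union(Interval(-oo, -96), Interval(-7/3, oo))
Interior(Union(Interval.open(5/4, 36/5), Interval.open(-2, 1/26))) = Union(Interval.open(-2, 1/26), Interval.open(5/4, 36/5))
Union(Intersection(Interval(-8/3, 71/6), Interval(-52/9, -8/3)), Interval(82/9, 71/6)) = Union({-8/3}, Interval(82/9, 71/6))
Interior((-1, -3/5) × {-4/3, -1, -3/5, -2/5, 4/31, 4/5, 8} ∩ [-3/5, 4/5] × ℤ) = ∅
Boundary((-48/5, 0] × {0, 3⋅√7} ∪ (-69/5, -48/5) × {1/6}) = ([-69/5, -48/5] × {1/6}) ∪ ([-48/5, 0] × {0, 3⋅√7})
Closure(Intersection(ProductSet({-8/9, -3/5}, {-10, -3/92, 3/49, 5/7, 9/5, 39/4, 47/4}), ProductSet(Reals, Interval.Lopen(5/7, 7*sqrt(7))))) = ProductSet({-8/9, -3/5}, {9/5, 39/4, 47/4})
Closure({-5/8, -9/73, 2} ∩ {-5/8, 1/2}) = {-5/8}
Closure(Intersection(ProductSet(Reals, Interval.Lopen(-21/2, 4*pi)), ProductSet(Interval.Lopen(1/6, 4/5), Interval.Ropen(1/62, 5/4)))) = Union(ProductSet({1/6, 4/5}, Interval(1/62, 5/4)), ProductSet(Interval(1/6, 4/5), {1/62, 5/4}), ProductSet(Interval.Lopen(1/6, 4/5), Interval.Ropen(1/62, 5/4)))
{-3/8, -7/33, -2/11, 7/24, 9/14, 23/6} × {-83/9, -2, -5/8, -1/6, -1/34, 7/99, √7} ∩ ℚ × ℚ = {-3/8, -7/33, -2/11, 7/24, 9/14, 23/6} × {-83/9, -2, -5/8, -1/6, -1/34, 7/99}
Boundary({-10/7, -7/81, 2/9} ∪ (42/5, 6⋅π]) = {-10/7, -7/81, 2/9, 42/5, 6⋅π}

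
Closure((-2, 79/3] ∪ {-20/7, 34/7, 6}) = {-20/7} ∪ [-2, 79/3]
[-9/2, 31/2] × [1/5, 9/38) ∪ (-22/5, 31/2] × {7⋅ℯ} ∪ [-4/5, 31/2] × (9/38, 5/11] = ((-22/5, 31/2] × {7⋅ℯ}) ∪ ([-9/2, 31/2] × [1/5, 9/38)) ∪ ([-4/5, 31/2] × (9/38, 5/11])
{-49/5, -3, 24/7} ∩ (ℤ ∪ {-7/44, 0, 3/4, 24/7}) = {-3, 24/7}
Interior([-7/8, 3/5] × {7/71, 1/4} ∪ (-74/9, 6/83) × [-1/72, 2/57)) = (-74/9, 6/83) × (-1/72, 2/57)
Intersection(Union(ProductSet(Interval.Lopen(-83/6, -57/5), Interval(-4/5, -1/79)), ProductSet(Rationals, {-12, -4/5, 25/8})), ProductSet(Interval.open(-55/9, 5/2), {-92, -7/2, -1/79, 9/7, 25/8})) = ProductSet(Intersection(Interval.open(-55/9, 5/2), Rationals), {25/8})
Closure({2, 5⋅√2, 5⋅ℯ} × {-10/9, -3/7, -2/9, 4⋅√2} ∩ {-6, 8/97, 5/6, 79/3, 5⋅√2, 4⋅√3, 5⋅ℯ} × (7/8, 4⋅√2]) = {5⋅√2, 5⋅ℯ} × {4⋅√2}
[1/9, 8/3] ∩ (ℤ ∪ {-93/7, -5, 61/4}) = {1, 2}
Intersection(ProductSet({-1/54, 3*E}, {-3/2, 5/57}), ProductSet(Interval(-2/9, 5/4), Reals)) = ProductSet({-1/54}, {-3/2, 5/57})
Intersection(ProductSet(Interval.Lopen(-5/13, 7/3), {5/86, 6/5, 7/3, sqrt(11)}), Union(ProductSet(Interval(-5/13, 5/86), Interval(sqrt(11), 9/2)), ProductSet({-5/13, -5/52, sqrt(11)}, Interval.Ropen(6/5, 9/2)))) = Union(ProductSet({-5/52}, {6/5, 7/3, sqrt(11)}), ProductSet(Interval.Lopen(-5/13, 5/86), {sqrt(11)}))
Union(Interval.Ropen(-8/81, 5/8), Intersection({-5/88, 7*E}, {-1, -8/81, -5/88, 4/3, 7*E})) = Union({7*E}, Interval.Ropen(-8/81, 5/8))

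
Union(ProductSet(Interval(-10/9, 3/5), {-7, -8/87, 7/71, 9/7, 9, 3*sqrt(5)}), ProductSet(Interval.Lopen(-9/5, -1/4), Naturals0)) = Union(ProductSet(Interval.Lopen(-9/5, -1/4), Naturals0), ProductSet(Interval(-10/9, 3/5), {-7, -8/87, 7/71, 9/7, 9, 3*sqrt(5)}))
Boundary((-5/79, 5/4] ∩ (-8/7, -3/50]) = {-5/79, -3/50}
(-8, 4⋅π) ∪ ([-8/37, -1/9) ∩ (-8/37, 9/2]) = (-8, 4⋅π)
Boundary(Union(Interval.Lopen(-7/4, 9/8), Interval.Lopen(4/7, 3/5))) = {-7/4, 9/8}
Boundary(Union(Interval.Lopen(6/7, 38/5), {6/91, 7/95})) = {6/91, 7/95, 6/7, 38/5}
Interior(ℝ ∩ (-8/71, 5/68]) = (-8/71, 5/68)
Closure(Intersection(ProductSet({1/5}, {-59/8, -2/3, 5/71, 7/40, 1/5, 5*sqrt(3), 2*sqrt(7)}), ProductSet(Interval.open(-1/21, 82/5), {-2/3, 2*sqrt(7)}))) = ProductSet({1/5}, {-2/3, 2*sqrt(7)})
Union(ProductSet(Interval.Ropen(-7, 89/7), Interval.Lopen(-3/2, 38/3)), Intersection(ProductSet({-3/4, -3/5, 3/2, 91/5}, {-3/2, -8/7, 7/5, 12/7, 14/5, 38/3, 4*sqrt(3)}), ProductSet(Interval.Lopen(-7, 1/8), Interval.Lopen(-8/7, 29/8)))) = ProductSet(Interval.Ropen(-7, 89/7), Interval.Lopen(-3/2, 38/3))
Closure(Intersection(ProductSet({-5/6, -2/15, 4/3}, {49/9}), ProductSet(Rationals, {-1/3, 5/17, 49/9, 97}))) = ProductSet({-5/6, -2/15, 4/3}, {49/9})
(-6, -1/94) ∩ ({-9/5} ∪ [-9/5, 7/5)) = [-9/5, -1/94)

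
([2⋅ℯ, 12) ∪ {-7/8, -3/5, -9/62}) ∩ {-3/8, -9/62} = {-9/62}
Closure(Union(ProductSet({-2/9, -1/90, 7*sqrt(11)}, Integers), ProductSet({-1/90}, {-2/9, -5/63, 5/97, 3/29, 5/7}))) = Union(ProductSet({-1/90}, {-2/9, -5/63, 5/97, 3/29, 5/7}), ProductSet({-2/9, -1/90, 7*sqrt(11)}, Integers))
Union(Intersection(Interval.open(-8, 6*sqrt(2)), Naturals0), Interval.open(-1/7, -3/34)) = Union(Interval.open(-1/7, -3/34), Range(0, 9, 1))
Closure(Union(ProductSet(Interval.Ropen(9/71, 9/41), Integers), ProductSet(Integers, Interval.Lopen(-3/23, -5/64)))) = Union(ProductSet(Integers, Interval(-3/23, -5/64)), ProductSet(Interval(9/71, 9/41), Integers))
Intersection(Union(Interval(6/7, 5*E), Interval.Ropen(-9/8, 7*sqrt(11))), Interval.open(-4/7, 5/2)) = Interval.open(-4/7, 5/2)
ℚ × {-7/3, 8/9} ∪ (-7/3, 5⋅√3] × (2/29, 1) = (ℚ × {-7/3, 8/9}) ∪ ((-7/3, 5⋅√3] × (2/29, 1))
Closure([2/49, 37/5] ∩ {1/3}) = {1/3}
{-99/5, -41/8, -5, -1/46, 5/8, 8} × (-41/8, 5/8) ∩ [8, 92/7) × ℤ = {8} × {-5, -4, …, 0}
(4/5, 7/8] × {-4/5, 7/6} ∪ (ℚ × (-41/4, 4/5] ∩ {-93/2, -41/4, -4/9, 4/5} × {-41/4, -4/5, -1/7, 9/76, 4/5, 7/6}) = ((4/5, 7/8] × {-4/5, 7/6}) ∪ ({-93/2, -41/4, -4/9, 4/5} × {-4/5, -1/7, 9/76, 4/5})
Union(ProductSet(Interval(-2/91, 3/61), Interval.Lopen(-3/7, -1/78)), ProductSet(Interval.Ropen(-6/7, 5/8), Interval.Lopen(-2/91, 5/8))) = Union(ProductSet(Interval.Ropen(-6/7, 5/8), Interval.Lopen(-2/91, 5/8)), ProductSet(Interval(-2/91, 3/61), Interval.Lopen(-3/7, -1/78)))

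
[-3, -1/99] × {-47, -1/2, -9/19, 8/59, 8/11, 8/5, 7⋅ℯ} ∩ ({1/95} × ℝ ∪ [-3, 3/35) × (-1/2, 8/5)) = [-3, -1/99] × {-9/19, 8/59, 8/11}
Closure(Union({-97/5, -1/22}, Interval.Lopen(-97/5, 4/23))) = Interval(-97/5, 4/23)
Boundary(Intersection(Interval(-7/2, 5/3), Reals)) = {-7/2, 5/3}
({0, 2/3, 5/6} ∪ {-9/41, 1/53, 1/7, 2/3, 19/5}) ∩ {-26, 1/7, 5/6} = {1/7, 5/6}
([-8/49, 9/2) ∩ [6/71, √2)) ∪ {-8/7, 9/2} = {-8/7, 9/2} ∪ [6/71, √2)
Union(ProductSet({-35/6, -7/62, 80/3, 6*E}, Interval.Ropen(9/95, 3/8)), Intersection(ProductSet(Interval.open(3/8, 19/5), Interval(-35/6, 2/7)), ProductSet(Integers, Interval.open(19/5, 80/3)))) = ProductSet({-35/6, -7/62, 80/3, 6*E}, Interval.Ropen(9/95, 3/8))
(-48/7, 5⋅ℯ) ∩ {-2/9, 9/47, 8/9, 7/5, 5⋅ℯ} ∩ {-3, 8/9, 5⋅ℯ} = {8/9}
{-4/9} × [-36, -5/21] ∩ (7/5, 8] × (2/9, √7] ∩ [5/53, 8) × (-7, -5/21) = ∅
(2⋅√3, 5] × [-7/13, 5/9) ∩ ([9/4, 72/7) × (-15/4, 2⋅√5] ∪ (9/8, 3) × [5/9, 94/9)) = (2⋅√3, 5] × [-7/13, 5/9)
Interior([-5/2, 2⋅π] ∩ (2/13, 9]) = (2/13, 2⋅π)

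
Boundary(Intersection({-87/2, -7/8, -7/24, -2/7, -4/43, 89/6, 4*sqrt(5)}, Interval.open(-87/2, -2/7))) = {-7/8, -7/24}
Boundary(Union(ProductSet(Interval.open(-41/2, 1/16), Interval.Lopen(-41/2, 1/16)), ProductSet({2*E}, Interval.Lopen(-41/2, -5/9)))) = Union(ProductSet({2*E}, Interval(-41/2, -5/9)), ProductSet({-41/2, 1/16}, Interval(-41/2, 1/16)), ProductSet(Interval(-41/2, 1/16), {-41/2, 1/16}))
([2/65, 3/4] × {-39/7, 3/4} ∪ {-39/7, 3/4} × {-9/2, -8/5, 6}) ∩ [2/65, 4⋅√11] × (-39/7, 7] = ({3/4} × {-9/2, -8/5, 6}) ∪ ([2/65, 3/4] × {3/4})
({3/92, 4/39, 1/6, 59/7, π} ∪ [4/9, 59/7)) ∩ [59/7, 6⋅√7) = {59/7}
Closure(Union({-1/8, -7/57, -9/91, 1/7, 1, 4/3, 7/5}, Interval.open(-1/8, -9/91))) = Union({1/7, 1, 4/3, 7/5}, Interval(-1/8, -9/91))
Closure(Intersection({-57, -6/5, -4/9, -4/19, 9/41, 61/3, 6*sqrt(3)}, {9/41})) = {9/41}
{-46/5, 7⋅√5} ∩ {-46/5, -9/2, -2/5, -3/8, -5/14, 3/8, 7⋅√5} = {-46/5, 7⋅√5}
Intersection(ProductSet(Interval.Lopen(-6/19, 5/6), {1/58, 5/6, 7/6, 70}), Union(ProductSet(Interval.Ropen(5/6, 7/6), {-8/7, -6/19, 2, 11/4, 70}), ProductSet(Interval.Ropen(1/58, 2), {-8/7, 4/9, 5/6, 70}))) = ProductSet(Interval(1/58, 5/6), {5/6, 70})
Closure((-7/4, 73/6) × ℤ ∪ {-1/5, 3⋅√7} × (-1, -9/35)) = ([-7/4, 73/6] × ℤ) ∪ ({-1/5, 3⋅√7} × [-1, -9/35])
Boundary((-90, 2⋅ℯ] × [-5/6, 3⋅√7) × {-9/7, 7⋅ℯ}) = (({-90, 2⋅ℯ} × [-5/6, 3⋅√7]) ∪ ([-90, 2⋅ℯ] × {-5/6, 3⋅√7}) ∪ ((-90, 2⋅ℯ] × [-5/6, 3⋅√7))) × {-9/7, 7⋅ℯ}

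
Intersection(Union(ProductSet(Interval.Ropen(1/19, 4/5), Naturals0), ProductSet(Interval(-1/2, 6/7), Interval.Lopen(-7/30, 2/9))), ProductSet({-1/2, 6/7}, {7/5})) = EmptySet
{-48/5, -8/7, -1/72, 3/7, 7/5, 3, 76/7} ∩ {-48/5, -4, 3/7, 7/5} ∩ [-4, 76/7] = {3/7, 7/5}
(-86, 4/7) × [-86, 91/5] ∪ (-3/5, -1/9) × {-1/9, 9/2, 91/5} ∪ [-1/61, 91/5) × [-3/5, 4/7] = ((-86, 4/7) × [-86, 91/5]) ∪ ([-1/61, 91/5) × [-3/5, 4/7])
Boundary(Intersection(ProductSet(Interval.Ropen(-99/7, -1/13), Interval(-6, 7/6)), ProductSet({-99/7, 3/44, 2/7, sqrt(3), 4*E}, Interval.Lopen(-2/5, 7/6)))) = ProductSet({-99/7}, Interval(-2/5, 7/6))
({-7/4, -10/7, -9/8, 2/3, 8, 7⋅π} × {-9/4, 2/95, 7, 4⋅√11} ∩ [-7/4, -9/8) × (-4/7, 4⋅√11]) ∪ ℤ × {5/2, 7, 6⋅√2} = (ℤ × {5/2, 7, 6⋅√2}) ∪ ({-7/4, -10/7} × {2/95, 7, 4⋅√11})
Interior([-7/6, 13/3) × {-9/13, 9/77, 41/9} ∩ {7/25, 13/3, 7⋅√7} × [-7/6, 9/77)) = ∅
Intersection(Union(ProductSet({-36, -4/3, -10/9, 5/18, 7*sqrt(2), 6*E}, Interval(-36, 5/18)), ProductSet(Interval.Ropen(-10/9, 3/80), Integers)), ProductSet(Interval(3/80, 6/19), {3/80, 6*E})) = ProductSet({5/18}, {3/80})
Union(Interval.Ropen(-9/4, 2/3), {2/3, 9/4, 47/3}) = Union({9/4, 47/3}, Interval(-9/4, 2/3))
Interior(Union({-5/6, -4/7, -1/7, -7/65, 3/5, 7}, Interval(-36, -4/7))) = Interval.open(-36, -4/7)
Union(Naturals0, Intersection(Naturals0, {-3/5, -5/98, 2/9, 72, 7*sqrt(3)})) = Naturals0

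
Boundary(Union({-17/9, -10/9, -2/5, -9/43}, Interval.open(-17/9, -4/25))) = {-17/9, -4/25}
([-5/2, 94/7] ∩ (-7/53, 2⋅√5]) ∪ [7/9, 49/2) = (-7/53, 49/2)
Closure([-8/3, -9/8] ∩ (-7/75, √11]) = ∅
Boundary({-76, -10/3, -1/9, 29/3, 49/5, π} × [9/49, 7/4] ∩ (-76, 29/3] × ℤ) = {-10/3, -1/9, 29/3, π} × {1}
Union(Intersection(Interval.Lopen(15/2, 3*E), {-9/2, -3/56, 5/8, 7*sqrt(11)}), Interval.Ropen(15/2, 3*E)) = Interval.Ropen(15/2, 3*E)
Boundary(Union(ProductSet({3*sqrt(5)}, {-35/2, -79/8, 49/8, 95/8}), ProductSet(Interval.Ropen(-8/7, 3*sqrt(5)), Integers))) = Union(ProductSet({3*sqrt(5)}, {-35/2, -79/8, 49/8, 95/8}), ProductSet(Interval(-8/7, 3*sqrt(5)), Integers))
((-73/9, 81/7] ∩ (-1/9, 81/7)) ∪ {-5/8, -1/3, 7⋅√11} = {-5/8, -1/3, 7⋅√11} ∪ (-1/9, 81/7)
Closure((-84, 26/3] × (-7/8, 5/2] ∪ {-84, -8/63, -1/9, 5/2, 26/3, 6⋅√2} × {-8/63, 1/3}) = ({-84, 26/3} × [-7/8, 5/2]) ∪ ([-84, 26/3] × {-7/8, 5/2}) ∪ ((-84, 26/3] × (-7/8, 5/2]) ∪ ({-84, -8/63, -1/9, 5/2, 26/3, 6⋅√2} × {-8/63, 1/3})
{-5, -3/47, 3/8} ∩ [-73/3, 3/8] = {-5, -3/47, 3/8}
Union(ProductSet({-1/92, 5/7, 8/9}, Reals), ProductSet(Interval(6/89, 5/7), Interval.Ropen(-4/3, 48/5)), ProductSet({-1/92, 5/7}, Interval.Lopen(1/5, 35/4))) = Union(ProductSet({-1/92, 5/7, 8/9}, Reals), ProductSet(Interval(6/89, 5/7), Interval.Ropen(-4/3, 48/5)))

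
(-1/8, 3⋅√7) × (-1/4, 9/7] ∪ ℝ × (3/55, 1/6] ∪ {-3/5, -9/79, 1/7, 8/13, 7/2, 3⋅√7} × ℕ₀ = (ℝ × (3/55, 1/6]) ∪ ({-3/5, -9/79, 1/7, 8/13, 7/2, 3⋅√7} × ℕ₀) ∪ ((-1/8, 3⋅√7) × (-1/4, 9/7])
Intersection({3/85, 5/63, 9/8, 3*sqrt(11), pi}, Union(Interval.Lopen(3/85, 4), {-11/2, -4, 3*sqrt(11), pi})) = {5/63, 9/8, 3*sqrt(11), pi}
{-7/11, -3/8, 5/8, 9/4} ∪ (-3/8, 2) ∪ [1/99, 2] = {-7/11, 9/4} ∪ [-3/8, 2]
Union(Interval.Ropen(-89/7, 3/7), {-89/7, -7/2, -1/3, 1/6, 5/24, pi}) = Union({pi}, Interval.Ropen(-89/7, 3/7))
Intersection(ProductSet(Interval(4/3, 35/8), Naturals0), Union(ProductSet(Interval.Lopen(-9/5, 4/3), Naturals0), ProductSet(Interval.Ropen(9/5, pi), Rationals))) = ProductSet(Union({4/3}, Interval.Ropen(9/5, pi)), Naturals0)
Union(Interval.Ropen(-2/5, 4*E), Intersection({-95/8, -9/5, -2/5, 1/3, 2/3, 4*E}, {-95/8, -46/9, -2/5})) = Union({-95/8}, Interval.Ropen(-2/5, 4*E))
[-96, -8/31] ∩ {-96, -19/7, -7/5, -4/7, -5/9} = {-96, -19/7, -7/5, -4/7, -5/9}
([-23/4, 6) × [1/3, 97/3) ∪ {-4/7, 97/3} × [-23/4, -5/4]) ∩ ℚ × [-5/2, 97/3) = ({-4/7, 97/3} × [-5/2, -5/4]) ∪ ((ℚ ∩ [-23/4, 6)) × [1/3, 97/3))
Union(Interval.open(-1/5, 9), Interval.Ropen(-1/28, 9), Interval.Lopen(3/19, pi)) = Interval.open(-1/5, 9)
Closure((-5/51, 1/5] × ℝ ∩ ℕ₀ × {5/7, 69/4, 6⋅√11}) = {0} × {5/7, 69/4, 6⋅√11}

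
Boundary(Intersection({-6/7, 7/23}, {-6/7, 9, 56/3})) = {-6/7}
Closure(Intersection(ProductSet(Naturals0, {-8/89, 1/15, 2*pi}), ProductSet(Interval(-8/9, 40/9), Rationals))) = ProductSet(Range(0, 5, 1), {-8/89, 1/15})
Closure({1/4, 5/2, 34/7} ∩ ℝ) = {1/4, 5/2, 34/7}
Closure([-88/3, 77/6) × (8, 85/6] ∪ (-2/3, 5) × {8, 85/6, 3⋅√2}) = ({-88/3, 77/6} × [8, 85/6]) ∪ ([-88/3, 77/6] × {8, 85/6}) ∪ ([-88/3, 77/6) × (8, 85/6]) ∪ ([-2/3, 5] × {8, 85/6, 3⋅√2})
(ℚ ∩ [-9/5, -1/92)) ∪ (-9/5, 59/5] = [-9/5, 59/5] ∪ (ℚ ∩ [-9/5, -1/92))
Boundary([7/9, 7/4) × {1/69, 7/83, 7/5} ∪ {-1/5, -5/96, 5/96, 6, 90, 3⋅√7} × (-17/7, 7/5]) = ([7/9, 7/4] × {1/69, 7/83, 7/5}) ∪ ({-1/5, -5/96, 5/96, 6, 90, 3⋅√7} × [-17/7, 7/5])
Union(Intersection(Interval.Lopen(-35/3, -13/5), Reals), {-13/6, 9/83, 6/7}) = Union({-13/6, 9/83, 6/7}, Interval.Lopen(-35/3, -13/5))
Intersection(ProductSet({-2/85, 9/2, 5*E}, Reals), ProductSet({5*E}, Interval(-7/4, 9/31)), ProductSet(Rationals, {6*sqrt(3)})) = EmptySet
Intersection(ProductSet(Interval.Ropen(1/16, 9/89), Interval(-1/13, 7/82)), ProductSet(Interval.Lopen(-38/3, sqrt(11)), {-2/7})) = EmptySet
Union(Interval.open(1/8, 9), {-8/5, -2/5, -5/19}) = Union({-8/5, -2/5, -5/19}, Interval.open(1/8, 9))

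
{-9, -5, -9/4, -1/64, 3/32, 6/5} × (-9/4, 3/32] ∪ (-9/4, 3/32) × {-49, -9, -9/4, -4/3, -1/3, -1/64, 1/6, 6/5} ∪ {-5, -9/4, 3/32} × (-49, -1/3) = ({-5, -9/4, 3/32} × (-49, -1/3)) ∪ ({-9, -5, -9/4, -1/64, 3/32, 6/5} × (-9/4, 3/32]) ∪ ((-9/4, 3/32) × {-49, -9, -9/4, -4/3, -1/3, -1/64, 1/6, 6/5})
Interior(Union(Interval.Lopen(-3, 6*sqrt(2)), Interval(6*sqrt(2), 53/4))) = Interval.open(-3, 53/4)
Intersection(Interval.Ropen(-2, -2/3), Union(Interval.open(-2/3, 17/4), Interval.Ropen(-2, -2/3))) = Interval.Ropen(-2, -2/3)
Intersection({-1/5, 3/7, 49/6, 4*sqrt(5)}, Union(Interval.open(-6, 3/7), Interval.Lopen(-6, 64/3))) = {-1/5, 3/7, 49/6, 4*sqrt(5)}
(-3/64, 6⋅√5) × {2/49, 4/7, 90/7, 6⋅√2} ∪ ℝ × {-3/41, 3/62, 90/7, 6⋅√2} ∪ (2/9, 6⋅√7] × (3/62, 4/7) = (ℝ × {-3/41, 3/62, 90/7, 6⋅√2}) ∪ ((2/9, 6⋅√7] × (3/62, 4/7)) ∪ ((-3/64, 6⋅√5) × {2/49, 4/7, 90/7, 6⋅√2})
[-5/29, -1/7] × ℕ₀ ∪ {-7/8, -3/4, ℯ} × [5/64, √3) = ([-5/29, -1/7] × ℕ₀) ∪ ({-7/8, -3/4, ℯ} × [5/64, √3))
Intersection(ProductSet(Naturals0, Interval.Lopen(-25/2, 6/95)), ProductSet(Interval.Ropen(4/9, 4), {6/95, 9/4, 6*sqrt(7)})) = ProductSet(Range(1, 4, 1), {6/95})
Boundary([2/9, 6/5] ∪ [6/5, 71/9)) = {2/9, 71/9}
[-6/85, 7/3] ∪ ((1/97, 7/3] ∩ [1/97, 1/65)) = [-6/85, 7/3]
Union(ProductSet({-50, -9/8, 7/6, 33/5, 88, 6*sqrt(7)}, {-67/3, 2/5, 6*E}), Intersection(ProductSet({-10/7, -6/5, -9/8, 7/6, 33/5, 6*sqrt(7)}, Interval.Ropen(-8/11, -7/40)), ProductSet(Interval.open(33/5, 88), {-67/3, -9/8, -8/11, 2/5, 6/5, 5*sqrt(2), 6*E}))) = Union(ProductSet({6*sqrt(7)}, {-8/11}), ProductSet({-50, -9/8, 7/6, 33/5, 88, 6*sqrt(7)}, {-67/3, 2/5, 6*E}))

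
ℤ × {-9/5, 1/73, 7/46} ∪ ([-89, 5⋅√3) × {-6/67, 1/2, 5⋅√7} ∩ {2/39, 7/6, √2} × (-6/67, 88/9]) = (ℤ × {-9/5, 1/73, 7/46}) ∪ ({2/39, 7/6, √2} × {1/2})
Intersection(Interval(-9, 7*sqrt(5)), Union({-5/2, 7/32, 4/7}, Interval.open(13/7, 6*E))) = Union({-5/2, 7/32, 4/7}, Interval.Lopen(13/7, 7*sqrt(5)))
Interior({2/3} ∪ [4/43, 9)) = (4/43, 9)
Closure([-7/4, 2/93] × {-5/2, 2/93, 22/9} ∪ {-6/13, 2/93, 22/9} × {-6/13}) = ({-6/13, 2/93, 22/9} × {-6/13}) ∪ ([-7/4, 2/93] × {-5/2, 2/93, 22/9})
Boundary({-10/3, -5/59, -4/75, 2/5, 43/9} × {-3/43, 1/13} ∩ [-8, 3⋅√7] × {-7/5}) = ∅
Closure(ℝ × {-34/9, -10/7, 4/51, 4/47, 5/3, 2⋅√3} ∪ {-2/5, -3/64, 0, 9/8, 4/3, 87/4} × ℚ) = ({-2/5, -3/64, 0, 9/8, 4/3, 87/4} × ℝ) ∪ (ℝ × {-34/9, -10/7, 4/51, 4/47, 5/3, 2⋅√3})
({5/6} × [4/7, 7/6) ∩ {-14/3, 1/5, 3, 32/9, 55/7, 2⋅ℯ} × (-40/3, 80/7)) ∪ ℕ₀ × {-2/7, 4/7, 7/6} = ℕ₀ × {-2/7, 4/7, 7/6}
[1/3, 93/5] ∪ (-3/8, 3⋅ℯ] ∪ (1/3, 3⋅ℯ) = (-3/8, 93/5]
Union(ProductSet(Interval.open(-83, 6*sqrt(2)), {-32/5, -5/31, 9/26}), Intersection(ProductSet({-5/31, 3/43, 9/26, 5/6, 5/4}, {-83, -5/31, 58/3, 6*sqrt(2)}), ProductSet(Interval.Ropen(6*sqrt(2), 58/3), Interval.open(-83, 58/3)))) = ProductSet(Interval.open(-83, 6*sqrt(2)), {-32/5, -5/31, 9/26})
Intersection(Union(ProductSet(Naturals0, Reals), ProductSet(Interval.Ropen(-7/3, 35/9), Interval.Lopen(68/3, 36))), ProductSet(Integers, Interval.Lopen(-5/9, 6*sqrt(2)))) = ProductSet(Naturals0, Interval.Lopen(-5/9, 6*sqrt(2)))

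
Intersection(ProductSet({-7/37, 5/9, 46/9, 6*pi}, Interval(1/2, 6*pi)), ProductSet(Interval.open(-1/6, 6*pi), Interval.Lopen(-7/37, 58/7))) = ProductSet({5/9, 46/9}, Interval(1/2, 58/7))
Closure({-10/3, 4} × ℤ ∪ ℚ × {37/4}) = (ℝ × {37/4}) ∪ ({-10/3, 4} × ℤ)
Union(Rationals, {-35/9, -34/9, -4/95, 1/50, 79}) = Rationals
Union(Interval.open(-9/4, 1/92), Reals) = Interval(-oo, oo)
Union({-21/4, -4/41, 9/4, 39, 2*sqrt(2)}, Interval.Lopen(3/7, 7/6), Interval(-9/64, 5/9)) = Union({-21/4, 9/4, 39, 2*sqrt(2)}, Interval(-9/64, 7/6))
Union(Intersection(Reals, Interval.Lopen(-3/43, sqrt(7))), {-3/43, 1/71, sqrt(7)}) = Interval(-3/43, sqrt(7))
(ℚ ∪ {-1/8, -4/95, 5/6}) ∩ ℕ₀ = ℕ₀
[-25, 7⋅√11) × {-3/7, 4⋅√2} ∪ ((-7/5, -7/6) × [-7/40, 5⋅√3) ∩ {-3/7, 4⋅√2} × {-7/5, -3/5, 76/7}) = [-25, 7⋅√11) × {-3/7, 4⋅√2}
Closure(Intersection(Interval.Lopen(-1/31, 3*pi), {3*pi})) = {3*pi}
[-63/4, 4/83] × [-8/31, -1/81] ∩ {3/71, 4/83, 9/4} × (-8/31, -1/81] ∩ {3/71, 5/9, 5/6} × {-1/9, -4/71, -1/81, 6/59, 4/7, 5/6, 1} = {3/71} × {-1/9, -4/71, -1/81}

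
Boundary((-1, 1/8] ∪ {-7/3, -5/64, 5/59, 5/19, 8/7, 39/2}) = {-7/3, -1, 1/8, 5/19, 8/7, 39/2}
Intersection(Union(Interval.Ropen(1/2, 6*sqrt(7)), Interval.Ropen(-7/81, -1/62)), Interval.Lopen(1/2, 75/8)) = Interval.Lopen(1/2, 75/8)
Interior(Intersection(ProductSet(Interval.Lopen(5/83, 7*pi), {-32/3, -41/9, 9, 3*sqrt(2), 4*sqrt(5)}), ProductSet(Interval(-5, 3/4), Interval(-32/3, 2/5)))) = EmptySet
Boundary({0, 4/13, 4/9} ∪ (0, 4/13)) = {0, 4/13, 4/9}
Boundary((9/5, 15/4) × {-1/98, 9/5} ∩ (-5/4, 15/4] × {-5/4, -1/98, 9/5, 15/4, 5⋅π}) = [9/5, 15/4] × {-1/98, 9/5}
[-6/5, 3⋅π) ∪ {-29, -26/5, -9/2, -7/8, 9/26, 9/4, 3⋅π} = {-29, -26/5, -9/2} ∪ [-6/5, 3⋅π]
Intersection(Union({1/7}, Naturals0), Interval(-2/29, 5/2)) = Union({1/7}, Range(0, 3, 1))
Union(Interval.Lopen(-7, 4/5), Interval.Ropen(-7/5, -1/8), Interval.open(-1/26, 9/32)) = Interval.Lopen(-7, 4/5)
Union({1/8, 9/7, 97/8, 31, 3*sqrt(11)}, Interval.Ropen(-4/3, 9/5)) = Union({97/8, 31, 3*sqrt(11)}, Interval.Ropen(-4/3, 9/5))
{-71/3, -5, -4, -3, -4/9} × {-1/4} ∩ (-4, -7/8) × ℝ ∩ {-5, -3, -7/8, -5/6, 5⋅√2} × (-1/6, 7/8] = ∅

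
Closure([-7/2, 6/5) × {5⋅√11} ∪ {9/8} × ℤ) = ({9/8} × ℤ) ∪ ([-7/2, 6/5] × {5⋅√11})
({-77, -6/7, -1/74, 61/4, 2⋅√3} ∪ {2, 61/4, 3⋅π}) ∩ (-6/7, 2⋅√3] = {-1/74, 2, 2⋅√3}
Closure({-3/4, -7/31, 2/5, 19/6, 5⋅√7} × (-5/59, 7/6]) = {-3/4, -7/31, 2/5, 19/6, 5⋅√7} × [-5/59, 7/6]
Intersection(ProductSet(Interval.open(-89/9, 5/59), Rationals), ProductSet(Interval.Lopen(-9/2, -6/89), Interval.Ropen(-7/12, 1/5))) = ProductSet(Interval.Lopen(-9/2, -6/89), Intersection(Interval.Ropen(-7/12, 1/5), Rationals))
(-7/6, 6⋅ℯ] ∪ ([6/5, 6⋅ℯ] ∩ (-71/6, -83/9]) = (-7/6, 6⋅ℯ]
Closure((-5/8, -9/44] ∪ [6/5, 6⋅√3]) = [-5/8, -9/44] ∪ [6/5, 6⋅√3]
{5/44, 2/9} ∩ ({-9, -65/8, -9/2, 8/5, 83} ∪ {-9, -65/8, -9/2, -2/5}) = ∅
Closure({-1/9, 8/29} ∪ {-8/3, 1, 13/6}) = {-8/3, -1/9, 8/29, 1, 13/6}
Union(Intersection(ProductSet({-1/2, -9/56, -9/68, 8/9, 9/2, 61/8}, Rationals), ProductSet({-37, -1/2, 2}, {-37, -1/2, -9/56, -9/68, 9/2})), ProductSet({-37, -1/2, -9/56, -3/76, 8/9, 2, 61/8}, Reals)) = ProductSet({-37, -1/2, -9/56, -3/76, 8/9, 2, 61/8}, Reals)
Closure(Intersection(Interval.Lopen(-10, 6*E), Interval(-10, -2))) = Interval(-10, -2)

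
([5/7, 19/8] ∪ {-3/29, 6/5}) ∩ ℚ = {-3/29} ∪ (ℚ ∩ [5/7, 19/8])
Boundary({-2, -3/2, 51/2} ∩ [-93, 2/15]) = {-2, -3/2}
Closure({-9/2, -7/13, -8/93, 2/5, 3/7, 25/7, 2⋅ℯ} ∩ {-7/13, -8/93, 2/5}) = {-7/13, -8/93, 2/5}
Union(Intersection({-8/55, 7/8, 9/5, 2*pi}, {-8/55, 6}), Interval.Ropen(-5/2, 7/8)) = Interval.Ropen(-5/2, 7/8)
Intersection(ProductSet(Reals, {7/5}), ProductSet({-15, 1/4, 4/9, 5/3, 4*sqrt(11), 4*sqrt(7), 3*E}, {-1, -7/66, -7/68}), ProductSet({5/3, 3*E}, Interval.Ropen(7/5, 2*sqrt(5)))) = EmptySet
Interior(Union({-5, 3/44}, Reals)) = Reals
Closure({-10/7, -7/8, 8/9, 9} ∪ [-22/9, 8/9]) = [-22/9, 8/9] ∪ {9}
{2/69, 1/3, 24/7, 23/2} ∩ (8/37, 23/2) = {1/3, 24/7}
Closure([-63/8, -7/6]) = [-63/8, -7/6]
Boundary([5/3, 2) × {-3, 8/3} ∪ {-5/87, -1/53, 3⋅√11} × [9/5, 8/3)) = ([5/3, 2] × {-3, 8/3}) ∪ ({-5/87, -1/53, 3⋅√11} × [9/5, 8/3])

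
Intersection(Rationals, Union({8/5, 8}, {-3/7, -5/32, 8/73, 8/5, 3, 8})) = {-3/7, -5/32, 8/73, 8/5, 3, 8}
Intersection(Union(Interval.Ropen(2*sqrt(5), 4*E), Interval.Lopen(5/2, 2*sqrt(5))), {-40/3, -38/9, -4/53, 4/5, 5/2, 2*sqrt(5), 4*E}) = {2*sqrt(5)}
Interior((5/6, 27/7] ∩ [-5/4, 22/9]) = (5/6, 22/9)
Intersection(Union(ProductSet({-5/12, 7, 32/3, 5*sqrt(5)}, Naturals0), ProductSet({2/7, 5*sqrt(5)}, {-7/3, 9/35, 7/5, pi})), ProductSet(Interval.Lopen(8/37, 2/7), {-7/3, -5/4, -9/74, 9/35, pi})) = ProductSet({2/7}, {-7/3, 9/35, pi})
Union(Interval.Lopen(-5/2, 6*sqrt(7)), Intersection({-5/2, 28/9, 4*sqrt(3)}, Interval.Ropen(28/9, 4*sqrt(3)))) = Interval.Lopen(-5/2, 6*sqrt(7))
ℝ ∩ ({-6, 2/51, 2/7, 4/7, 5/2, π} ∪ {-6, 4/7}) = {-6, 2/51, 2/7, 4/7, 5/2, π}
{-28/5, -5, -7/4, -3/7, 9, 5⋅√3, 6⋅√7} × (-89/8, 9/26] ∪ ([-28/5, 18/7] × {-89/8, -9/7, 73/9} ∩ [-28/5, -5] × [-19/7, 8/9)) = ([-28/5, -5] × {-9/7}) ∪ ({-28/5, -5, -7/4, -3/7, 9, 5⋅√3, 6⋅√7} × (-89/8, 9/26])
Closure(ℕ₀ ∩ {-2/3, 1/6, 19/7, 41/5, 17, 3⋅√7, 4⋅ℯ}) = {17}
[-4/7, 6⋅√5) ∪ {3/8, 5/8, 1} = [-4/7, 6⋅√5)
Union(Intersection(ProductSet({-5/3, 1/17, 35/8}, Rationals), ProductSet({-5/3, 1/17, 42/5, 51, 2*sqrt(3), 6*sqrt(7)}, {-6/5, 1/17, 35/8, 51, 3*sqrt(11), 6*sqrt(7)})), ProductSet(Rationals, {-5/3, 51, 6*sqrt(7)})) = Union(ProductSet({-5/3, 1/17}, {-6/5, 1/17, 35/8, 51}), ProductSet(Rationals, {-5/3, 51, 6*sqrt(7)}))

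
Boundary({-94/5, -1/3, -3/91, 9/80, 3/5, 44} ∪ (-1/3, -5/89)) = {-94/5, -1/3, -5/89, -3/91, 9/80, 3/5, 44}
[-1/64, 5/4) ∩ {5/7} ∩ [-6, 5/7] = {5/7}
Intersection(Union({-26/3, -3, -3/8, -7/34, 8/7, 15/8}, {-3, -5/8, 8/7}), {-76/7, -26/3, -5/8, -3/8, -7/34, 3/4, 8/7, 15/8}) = {-26/3, -5/8, -3/8, -7/34, 8/7, 15/8}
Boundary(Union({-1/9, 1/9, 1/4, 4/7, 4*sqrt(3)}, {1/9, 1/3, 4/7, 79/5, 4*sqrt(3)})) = {-1/9, 1/9, 1/4, 1/3, 4/7, 79/5, 4*sqrt(3)}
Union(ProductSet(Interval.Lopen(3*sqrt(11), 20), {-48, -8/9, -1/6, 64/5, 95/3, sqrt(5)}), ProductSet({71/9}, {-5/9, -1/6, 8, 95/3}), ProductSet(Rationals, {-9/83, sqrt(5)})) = Union(ProductSet({71/9}, {-5/9, -1/6, 8, 95/3}), ProductSet(Interval.Lopen(3*sqrt(11), 20), {-48, -8/9, -1/6, 64/5, 95/3, sqrt(5)}), ProductSet(Rationals, {-9/83, sqrt(5)}))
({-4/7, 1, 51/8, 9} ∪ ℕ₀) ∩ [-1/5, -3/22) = ∅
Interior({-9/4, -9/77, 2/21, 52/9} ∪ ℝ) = ℝ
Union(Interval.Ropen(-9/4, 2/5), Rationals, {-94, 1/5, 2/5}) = Union(Interval(-9/4, 2/5), Rationals)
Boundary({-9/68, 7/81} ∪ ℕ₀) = {-9/68, 7/81} ∪ ℕ₀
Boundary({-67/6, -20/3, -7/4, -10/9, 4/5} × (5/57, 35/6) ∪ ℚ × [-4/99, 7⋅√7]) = ℝ × [-4/99, 7⋅√7]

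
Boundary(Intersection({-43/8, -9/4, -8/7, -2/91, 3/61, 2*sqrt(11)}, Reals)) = {-43/8, -9/4, -8/7, -2/91, 3/61, 2*sqrt(11)}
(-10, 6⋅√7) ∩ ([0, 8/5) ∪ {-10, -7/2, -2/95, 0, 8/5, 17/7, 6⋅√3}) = {-7/2, -2/95, 17/7, 6⋅√3} ∪ [0, 8/5]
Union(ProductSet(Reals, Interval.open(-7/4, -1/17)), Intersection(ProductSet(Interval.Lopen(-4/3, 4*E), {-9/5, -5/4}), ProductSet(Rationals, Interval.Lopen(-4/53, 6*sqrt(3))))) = ProductSet(Reals, Interval.open(-7/4, -1/17))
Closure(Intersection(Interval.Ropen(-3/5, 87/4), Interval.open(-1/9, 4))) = Interval(-1/9, 4)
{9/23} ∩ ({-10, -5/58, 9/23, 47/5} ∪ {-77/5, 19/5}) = {9/23}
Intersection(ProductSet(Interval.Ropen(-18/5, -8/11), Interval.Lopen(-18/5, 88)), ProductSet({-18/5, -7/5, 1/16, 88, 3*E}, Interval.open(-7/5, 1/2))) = ProductSet({-18/5, -7/5}, Interval.open(-7/5, 1/2))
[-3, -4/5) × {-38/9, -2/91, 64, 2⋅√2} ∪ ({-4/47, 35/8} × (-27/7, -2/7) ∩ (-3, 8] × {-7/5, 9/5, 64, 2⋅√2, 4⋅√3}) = ({-4/47, 35/8} × {-7/5}) ∪ ([-3, -4/5) × {-38/9, -2/91, 64, 2⋅√2})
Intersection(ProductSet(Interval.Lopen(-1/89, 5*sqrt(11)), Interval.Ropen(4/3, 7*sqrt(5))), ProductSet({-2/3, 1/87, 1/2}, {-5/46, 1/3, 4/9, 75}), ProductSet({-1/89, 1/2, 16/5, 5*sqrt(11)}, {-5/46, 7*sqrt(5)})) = EmptySet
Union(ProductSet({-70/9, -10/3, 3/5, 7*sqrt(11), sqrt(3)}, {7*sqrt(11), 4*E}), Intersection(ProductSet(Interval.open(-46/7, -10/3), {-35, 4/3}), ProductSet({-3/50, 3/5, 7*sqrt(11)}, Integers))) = ProductSet({-70/9, -10/3, 3/5, 7*sqrt(11), sqrt(3)}, {7*sqrt(11), 4*E})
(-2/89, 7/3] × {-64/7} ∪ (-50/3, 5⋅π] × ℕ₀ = ((-2/89, 7/3] × {-64/7}) ∪ ((-50/3, 5⋅π] × ℕ₀)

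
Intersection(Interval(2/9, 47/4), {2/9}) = {2/9}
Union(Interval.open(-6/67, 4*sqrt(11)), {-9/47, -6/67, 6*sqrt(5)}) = Union({-9/47, 6*sqrt(5)}, Interval.Ropen(-6/67, 4*sqrt(11)))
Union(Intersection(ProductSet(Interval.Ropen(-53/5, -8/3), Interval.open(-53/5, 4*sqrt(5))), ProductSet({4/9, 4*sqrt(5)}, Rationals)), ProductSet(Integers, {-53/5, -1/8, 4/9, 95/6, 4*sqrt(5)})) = ProductSet(Integers, {-53/5, -1/8, 4/9, 95/6, 4*sqrt(5)})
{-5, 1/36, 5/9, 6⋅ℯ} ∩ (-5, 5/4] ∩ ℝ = {1/36, 5/9}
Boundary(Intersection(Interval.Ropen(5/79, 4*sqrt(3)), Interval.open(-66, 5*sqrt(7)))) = {5/79, 4*sqrt(3)}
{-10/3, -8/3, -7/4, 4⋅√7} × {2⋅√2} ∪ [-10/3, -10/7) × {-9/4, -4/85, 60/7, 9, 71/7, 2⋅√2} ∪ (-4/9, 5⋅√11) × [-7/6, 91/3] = ((-4/9, 5⋅√11) × [-7/6, 91/3]) ∪ ({-10/3, -8/3, -7/4, 4⋅√7} × {2⋅√2}) ∪ ([-10/3, -10/7) × {-9/4, -4/85, 60/7, 9, 71/7, 2⋅√2})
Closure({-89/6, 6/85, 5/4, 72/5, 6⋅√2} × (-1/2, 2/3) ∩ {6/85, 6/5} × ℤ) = {6/85} × {0}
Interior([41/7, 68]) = (41/7, 68)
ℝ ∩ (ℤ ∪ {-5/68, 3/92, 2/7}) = ℤ ∪ {-5/68, 3/92, 2/7}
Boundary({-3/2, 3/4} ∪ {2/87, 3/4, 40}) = {-3/2, 2/87, 3/4, 40}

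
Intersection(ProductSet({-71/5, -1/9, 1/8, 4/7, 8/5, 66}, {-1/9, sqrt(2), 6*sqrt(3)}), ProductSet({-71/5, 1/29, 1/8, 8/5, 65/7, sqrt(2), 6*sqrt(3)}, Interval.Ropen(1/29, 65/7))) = ProductSet({-71/5, 1/8, 8/5}, {sqrt(2)})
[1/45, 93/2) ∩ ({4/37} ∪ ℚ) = ℚ ∩ [1/45, 93/2)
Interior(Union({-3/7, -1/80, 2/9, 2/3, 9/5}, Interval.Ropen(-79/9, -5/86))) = Interval.open(-79/9, -5/86)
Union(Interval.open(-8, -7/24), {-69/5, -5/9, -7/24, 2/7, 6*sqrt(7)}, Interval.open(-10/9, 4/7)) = Union({-69/5, 6*sqrt(7)}, Interval.open(-8, 4/7))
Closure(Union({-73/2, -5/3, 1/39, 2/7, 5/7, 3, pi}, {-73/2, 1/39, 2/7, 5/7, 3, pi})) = {-73/2, -5/3, 1/39, 2/7, 5/7, 3, pi}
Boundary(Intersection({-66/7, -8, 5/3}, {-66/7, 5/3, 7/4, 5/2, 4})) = {-66/7, 5/3}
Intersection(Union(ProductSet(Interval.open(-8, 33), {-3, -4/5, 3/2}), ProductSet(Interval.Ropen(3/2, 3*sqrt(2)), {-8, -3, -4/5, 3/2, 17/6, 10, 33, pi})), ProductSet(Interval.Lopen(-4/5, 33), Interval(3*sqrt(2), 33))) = ProductSet(Interval.Ropen(3/2, 3*sqrt(2)), {10, 33})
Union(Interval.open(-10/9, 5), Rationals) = Union(Interval(-10/9, 5), Rationals)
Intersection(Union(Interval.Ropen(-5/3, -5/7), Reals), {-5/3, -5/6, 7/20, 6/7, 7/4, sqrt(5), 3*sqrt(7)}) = {-5/3, -5/6, 7/20, 6/7, 7/4, sqrt(5), 3*sqrt(7)}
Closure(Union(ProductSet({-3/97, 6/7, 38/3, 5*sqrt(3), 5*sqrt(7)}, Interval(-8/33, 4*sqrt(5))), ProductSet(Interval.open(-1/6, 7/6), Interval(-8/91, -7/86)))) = Union(ProductSet({-3/97, 6/7, 38/3, 5*sqrt(3), 5*sqrt(7)}, Interval(-8/33, 4*sqrt(5))), ProductSet(Interval(-1/6, 7/6), Interval(-8/91, -7/86)))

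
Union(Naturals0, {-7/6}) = Union({-7/6}, Naturals0)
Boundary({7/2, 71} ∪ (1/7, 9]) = {1/7, 9, 71}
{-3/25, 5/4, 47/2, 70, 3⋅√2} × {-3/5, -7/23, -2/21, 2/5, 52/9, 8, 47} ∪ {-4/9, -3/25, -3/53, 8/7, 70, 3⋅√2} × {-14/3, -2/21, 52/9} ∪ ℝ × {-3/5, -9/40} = (ℝ × {-3/5, -9/40}) ∪ ({-4/9, -3/25, -3/53, 8/7, 70, 3⋅√2} × {-14/3, -2/21, 52/9}) ∪ ({-3/25, 5/4, 47/2, 70, 3⋅√2} × {-3/5, -7/23, -2/21, 2/5, 52/9, 8, 47})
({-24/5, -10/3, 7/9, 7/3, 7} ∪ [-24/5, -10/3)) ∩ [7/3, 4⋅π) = {7/3, 7}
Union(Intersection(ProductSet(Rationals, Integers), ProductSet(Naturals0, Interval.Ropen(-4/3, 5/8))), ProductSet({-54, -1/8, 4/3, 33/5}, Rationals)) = Union(ProductSet({-54, -1/8, 4/3, 33/5}, Rationals), ProductSet(Naturals0, Range(-1, 1, 1)))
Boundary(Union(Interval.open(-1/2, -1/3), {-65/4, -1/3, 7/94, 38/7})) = {-65/4, -1/2, -1/3, 7/94, 38/7}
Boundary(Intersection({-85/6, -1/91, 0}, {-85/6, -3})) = {-85/6}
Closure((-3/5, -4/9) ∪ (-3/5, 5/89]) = [-3/5, 5/89]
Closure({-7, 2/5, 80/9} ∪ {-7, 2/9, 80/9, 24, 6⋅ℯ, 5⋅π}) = {-7, 2/9, 2/5, 80/9, 24, 6⋅ℯ, 5⋅π}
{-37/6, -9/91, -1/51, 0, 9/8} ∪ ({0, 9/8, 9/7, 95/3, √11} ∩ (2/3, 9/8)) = {-37/6, -9/91, -1/51, 0, 9/8}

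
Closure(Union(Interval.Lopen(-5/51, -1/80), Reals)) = Interval(-oo, oo)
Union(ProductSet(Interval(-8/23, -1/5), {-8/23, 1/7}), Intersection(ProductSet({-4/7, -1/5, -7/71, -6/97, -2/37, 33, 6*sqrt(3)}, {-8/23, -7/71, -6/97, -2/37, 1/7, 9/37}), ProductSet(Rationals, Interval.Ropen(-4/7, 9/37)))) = Union(ProductSet({-4/7, -1/5, -7/71, -6/97, -2/37, 33}, {-8/23, -7/71, -6/97, -2/37, 1/7}), ProductSet(Interval(-8/23, -1/5), {-8/23, 1/7}))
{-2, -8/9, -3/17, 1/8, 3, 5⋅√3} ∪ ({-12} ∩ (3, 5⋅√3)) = {-2, -8/9, -3/17, 1/8, 3, 5⋅√3}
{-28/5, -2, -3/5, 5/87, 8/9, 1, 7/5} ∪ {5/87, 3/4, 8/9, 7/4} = {-28/5, -2, -3/5, 5/87, 3/4, 8/9, 1, 7/5, 7/4}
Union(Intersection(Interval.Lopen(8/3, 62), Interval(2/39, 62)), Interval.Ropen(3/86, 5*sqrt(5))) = Interval(3/86, 62)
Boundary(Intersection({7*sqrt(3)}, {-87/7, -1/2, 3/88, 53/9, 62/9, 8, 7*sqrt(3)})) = {7*sqrt(3)}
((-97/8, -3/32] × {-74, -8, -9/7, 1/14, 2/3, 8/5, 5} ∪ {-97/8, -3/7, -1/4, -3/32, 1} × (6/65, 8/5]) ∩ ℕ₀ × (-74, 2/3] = {1} × (6/65, 2/3]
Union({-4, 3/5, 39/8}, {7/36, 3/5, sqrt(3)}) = {-4, 7/36, 3/5, 39/8, sqrt(3)}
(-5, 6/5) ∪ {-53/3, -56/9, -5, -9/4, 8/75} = {-53/3, -56/9} ∪ [-5, 6/5)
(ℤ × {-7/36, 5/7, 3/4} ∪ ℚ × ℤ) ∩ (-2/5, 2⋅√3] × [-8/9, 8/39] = ({0, 1, 2, 3} × {-7/36}) ∪ ((ℚ ∩ (-2/5, 2⋅√3]) × {0})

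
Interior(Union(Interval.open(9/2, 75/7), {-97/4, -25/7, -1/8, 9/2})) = Interval.open(9/2, 75/7)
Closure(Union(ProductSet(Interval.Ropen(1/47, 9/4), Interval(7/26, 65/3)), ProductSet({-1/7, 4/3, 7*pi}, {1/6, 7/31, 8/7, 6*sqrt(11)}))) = Union(ProductSet({-1/7, 4/3, 7*pi}, {1/6, 7/31, 8/7, 6*sqrt(11)}), ProductSet(Interval(1/47, 9/4), Interval(7/26, 65/3)))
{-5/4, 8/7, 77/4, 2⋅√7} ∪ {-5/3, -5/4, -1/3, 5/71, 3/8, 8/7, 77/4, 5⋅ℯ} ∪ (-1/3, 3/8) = {-5/3, -5/4, 8/7, 77/4, 2⋅√7, 5⋅ℯ} ∪ [-1/3, 3/8]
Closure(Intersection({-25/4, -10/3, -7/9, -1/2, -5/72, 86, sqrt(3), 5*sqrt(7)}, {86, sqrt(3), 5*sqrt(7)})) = {86, sqrt(3), 5*sqrt(7)}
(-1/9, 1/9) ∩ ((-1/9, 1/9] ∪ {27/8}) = (-1/9, 1/9)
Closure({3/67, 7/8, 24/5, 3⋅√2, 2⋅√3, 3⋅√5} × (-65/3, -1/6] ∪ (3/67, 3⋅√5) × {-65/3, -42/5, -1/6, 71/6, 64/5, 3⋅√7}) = ([3/67, 3⋅√5] × {-65/3, -42/5, -1/6, 71/6, 64/5, 3⋅√7}) ∪ ({3/67, 7/8, 24/5, 3⋅√2, 2⋅√3, 3⋅√5} × [-65/3, -1/6])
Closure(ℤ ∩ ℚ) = ℤ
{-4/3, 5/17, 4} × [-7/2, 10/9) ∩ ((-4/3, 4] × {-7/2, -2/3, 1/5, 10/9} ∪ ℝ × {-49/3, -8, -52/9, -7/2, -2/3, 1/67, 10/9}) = ({5/17, 4} × {-7/2, -2/3, 1/5}) ∪ ({-4/3, 5/17, 4} × {-7/2, -2/3, 1/67})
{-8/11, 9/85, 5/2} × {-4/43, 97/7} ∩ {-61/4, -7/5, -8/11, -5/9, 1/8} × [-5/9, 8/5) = {-8/11} × {-4/43}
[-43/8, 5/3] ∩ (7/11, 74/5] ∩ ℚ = ℚ ∩ (7/11, 5/3]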